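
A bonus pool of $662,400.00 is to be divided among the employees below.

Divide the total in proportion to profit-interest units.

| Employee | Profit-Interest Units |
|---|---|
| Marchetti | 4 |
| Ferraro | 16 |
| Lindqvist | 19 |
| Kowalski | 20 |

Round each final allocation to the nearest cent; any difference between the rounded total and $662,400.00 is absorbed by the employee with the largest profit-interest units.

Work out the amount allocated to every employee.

Marchetti: $44,908.47 · Ferraro: $179,633.90 · Lindqvist: $213,315.25 · Kowalski: $224,542.38

Combined profit-interest units = 4 + 16 + 19 + 20 = 59.
Raw shares: Marchetti 44,908.4746; Ferraro 179,633.8983; Lindqvist 213,315.2542; Kowalski 224,542.3729.
At nearest cent: Marchetti $44,908.47; Ferraro $179,633.90; Lindqvist $213,315.25; Kowalski $224,542.37. Sum = $662,399.99.
Difference $662,400.00 − $662,399.99 = +$0.01 applied to largest profit-interest units (Kowalski): Kowalski becomes $224,542.38.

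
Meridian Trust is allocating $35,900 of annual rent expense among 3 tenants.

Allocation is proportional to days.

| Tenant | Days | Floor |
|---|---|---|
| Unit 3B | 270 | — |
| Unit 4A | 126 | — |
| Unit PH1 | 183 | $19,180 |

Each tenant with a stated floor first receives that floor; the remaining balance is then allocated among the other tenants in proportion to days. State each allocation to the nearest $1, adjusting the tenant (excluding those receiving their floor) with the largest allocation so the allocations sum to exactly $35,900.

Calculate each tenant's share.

Guaranteed amounts: Unit PH1 $19,180. Remaining pool $16,720.
Remaining pool split over remaining days 396: Unit 3B 11,400.00 → $11,400; Unit 4A 5,320.00 → $5,320.

Unit 3B: $11,400; Unit 4A: $5,320; Unit PH1: $19,180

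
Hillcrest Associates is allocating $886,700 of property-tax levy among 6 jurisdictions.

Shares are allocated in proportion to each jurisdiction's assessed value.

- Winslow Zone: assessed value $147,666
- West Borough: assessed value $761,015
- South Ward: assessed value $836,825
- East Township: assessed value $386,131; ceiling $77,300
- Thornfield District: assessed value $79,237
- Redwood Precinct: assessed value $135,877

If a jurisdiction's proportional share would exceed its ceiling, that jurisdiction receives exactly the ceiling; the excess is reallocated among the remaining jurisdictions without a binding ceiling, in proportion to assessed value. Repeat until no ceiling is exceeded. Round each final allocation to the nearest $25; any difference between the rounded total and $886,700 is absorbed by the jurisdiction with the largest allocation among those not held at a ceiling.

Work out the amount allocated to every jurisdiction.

Combined assessed value = 2,346,751.
Unconstrained shares: Winslow Zone 55,794.35; West Borough 287,543.08; South Ward 316,187.24; East Township 145,896.33; Thornfield District 29,939.03; Redwood Precinct 51,339.97.
Cap binds for East Township ($77,300); remaining pool $809,400 reallocated over remaining assessed value 1,960,620.
Redistributed shares: Winslow Zone 60,960.75 → $60,950; West Borough 314,168.75 → $314,175; South Ward 345,465.29 → $345,475; Thornfield District 32,711.30 → $32,700; Redwood Precinct 56,093.91 → $56,100.

Winslow Zone: $60,950 | West Borough: $314,175 | South Ward: $345,475 | East Township: $77,300 | Thornfield District: $32,700 | Redwood Precinct: $56,100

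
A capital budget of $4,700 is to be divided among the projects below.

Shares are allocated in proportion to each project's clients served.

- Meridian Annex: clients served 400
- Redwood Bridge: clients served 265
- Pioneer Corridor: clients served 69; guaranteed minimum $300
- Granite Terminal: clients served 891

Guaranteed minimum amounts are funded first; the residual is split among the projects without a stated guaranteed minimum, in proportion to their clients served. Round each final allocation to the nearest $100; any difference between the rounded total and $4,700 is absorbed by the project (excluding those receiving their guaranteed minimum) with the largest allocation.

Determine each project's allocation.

Meridian Annex: $1,100 | Redwood Bridge: $700 | Pioneer Corridor: $300 | Granite Terminal: $2,600

Fund the minimums — Pioneer Corridor $300. Balance $4,400.
Balance split over remaining clients served 1,556: Meridian Annex 1,131.11 → $1,100; Redwood Bridge 749.36 → $700; Granite Terminal 2,519.54 → $2,500.
Rounding difference +$100 applied to Granite Terminal → $2,600.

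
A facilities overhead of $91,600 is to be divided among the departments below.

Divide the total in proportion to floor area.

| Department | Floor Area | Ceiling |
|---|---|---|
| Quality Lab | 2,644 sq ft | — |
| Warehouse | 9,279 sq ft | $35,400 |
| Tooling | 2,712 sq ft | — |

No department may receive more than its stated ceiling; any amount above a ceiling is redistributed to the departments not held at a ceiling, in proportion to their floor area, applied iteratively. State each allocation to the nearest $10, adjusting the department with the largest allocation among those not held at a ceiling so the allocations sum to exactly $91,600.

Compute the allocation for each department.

Quality Lab: $27,740; Warehouse: $35,400; Tooling: $28,460

Floor area total: 14,635.
Unconstrained shares: Quality Lab 16,548.71; Warehouse 58,076.97; Tooling 16,974.32.
Held at cap: Warehouse ($35,400); remaining pool $56,200 reallocated over remaining floor area 5,356.
Redistributed shares: Quality Lab 27,743.24 → $27,740; Tooling 28,456.76 → $28,460.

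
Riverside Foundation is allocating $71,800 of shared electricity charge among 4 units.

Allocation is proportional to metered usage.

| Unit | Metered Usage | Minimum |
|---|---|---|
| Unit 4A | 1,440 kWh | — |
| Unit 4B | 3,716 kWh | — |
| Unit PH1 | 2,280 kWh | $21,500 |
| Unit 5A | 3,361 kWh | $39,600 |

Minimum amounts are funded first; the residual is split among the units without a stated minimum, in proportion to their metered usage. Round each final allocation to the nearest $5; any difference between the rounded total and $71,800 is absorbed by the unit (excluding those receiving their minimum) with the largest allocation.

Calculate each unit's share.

Fund the minimums — Unit PH1 $21,500; Unit 5A $39,600. Residual $10,700.
Residual split over remaining metered usage 5,156: Unit 4A 2,988.36 → $2,990; Unit 4B 7,711.64 → $7,710.

Unit 4A: $2,990; Unit 4B: $7,710; Unit PH1: $21,500; Unit 5A: $39,600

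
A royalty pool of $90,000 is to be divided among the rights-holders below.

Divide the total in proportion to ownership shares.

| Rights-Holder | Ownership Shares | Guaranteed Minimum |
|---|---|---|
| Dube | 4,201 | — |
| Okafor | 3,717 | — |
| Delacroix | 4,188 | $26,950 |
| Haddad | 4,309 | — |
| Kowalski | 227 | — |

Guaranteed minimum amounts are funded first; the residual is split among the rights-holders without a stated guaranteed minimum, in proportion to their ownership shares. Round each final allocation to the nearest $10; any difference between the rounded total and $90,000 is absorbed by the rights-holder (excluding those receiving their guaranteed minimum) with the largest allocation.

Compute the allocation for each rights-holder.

Fund the minimums — Delacroix $26,950. Residual $63,050.
Residual split over remaining ownership shares 12,454: Dube 21,268.11 → $21,270; Okafor 18,817.80 → $18,820; Haddad 21,814.87 → $21,810; Kowalski 1,149.22 → $1,150.

Dube: $21,270 · Okafor: $18,820 · Delacroix: $26,950 · Haddad: $21,810 · Kowalski: $1,150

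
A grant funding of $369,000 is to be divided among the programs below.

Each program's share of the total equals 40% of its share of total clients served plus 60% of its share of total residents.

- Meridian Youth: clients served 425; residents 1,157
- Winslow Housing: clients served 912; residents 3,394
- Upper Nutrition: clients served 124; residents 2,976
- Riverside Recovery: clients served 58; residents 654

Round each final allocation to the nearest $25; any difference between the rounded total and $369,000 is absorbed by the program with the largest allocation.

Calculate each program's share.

Meridian Youth: $72,600; Winslow Housing: $180,475; Upper Nutrition: $92,600; Riverside Recovery: $23,325

Clients served total 1,519; residents total 8,181.
Combined weights (40% clients served + 60% residents): Meridian Youth 0.1968; Winslow Housing 0.4891; Upper Nutrition 0.2509; Riverside Recovery 0.0632.
Raw shares: Meridian Youth 72,608.46; Winslow Housing 180,469.13; Upper Nutrition 92,587.59; Riverside Recovery 23,334.82.
Rounded to nearest $25: Meridian Youth $72,600; Winslow Housing $180,475; Upper Nutrition $92,600; Riverside Recovery $23,325. Sum = $369,000.
Sum already equals the total — no adjustment.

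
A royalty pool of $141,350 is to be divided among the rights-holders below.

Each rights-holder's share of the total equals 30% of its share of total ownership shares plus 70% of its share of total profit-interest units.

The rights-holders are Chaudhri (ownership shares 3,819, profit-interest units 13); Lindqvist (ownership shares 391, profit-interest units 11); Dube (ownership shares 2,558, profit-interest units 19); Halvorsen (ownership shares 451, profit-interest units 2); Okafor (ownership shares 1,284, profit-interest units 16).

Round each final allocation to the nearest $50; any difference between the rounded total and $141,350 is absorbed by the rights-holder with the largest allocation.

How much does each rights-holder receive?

Totals — ownership shares 8,503, profit-interest units 61.
Composite weights (30% ownership shares + 70% profit-interest units): Chaudhri 0.2839; Lindqvist 0.1400; Dube 0.3083; Halvorsen 0.0389; Okafor 0.2289.
Pro-rata amounts: Chaudhri 40,132.23; Lindqvist 19,792.48; Dube 43,575.84; Halvorsen 5,493.26; Okafor 32,356.18.
At nearest $50: Chaudhri $40,150; Lindqvist $19,800; Dube $43,600; Halvorsen $5,500; Okafor $32,350. Sum = $141,400.
Difference $141,350 − $141,400 = −$50 applied to largest allocation (Dube): Dube becomes $43,550.

Chaudhri: $40,150 | Lindqvist: $19,800 | Dube: $43,550 | Halvorsen: $5,500 | Okafor: $32,350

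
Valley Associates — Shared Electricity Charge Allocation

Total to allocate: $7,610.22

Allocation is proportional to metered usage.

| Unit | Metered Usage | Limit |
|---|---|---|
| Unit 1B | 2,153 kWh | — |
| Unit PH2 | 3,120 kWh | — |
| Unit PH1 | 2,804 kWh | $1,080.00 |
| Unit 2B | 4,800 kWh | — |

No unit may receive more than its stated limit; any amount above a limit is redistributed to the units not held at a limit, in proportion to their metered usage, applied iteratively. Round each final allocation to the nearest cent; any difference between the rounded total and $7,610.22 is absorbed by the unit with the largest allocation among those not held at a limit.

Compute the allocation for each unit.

Unit 1B: $1,395.77 · Unit PH2: $2,022.66 · Unit PH1: $1,080.00 · Unit 2B: $3,111.79

Metered usage total: 12,877.
Pro-rata shares before constraints: Unit 1B 1,272.4085; Unit PH2 1,843.8989; Unit PH1 1,657.1451; Unit 2B 2,836.7676.
Held at cap: Unit PH1 ($1,080.00); balance $6,530.22 reallocated over remaining metered usage 10,073.
Shares after redistribution: Unit 1B 1,395.7673 → $1,395.77; Unit PH2 2,022.6632 → $2,022.66; Unit 2B 3,111.7895 → $3,111.79.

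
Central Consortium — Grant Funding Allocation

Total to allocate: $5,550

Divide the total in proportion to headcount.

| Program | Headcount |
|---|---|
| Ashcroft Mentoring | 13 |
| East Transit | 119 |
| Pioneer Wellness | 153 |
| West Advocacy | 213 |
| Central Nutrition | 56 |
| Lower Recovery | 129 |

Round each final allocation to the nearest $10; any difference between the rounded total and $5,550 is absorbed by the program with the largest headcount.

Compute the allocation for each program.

Ashcroft Mentoring: $110; East Transit: $970; Pioneer Wellness: $1,240; West Advocacy: $1,720; Central Nutrition: $460; Lower Recovery: $1,050

Combined headcount = 683.
Raw shares: Ashcroft Mentoring 13/683 × $5,550 = 105.64; East Transit 119/683 × $5,550 = 966.98; Pioneer Wellness 153/683 × $5,550 = 1,243.27; West Advocacy 213/683 × $5,550 = 1,730.82; Central Nutrition 56/683 × $5,550 = 455.05; Lower Recovery 129/683 × $5,550 = 1,048.24.
Rounded to nearest $10: Ashcroft Mentoring $110; East Transit $970; Pioneer Wellness $1,240; West Advocacy $1,730; Central Nutrition $460; Lower Recovery $1,050. Sum = $5,560.
Difference $5,550 − $5,560 = −$10 applied to largest headcount (West Advocacy): West Advocacy becomes $1,720.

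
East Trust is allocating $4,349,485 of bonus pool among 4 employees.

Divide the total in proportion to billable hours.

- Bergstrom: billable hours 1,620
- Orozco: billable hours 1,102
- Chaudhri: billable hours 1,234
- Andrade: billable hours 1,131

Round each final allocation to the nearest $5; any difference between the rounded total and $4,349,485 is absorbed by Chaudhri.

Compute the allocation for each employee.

Total billable hours = 5,087.
Pro-rata amounts: Bergstrom 1,620/5,087 × $4,349,485 = 1,385,131.85; Orozco 1,102/5,087 × $4,349,485 = 942,231.66; Chaudhri 1,234/5,087 × $4,349,485 = 1,055,094.26; Andrade 1,131/5,087 × $4,349,485 = 967,027.23.
At nearest $5: Bergstrom $1,385,130; Orozco $942,230; Chaudhri $1,055,095; Andrade $967,025. Sum = $4,349,480.
Difference $4,349,485 − $4,349,480 = +$5 applied to Chaudhri: Chaudhri becomes $1,055,100.

Bergstrom: $1,385,130 · Orozco: $942,230 · Chaudhri: $1,055,100 · Andrade: $967,025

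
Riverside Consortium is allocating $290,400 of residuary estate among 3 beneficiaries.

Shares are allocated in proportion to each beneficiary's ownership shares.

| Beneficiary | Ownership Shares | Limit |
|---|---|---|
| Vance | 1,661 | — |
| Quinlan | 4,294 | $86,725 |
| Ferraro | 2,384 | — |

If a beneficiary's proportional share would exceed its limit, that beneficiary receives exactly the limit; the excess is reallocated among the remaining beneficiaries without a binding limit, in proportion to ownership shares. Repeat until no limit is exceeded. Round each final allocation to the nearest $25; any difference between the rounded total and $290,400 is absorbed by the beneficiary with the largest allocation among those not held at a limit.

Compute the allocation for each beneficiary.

Vance: $83,625; Quinlan: $86,725; Ferraro: $120,050

Combined ownership shares = 8,339.
Pro-rata shares before constraints: Vance 57,843.19; Quinlan 149,535.63; Ferraro 83,021.18.
Cap binds for Quinlan ($86,725); balance $203,675 reallocated over remaining ownership shares 4,045.
Shares after redistribution: Vance 83,635.15 → $83,625; Ferraro 120,039.85 → $120,050.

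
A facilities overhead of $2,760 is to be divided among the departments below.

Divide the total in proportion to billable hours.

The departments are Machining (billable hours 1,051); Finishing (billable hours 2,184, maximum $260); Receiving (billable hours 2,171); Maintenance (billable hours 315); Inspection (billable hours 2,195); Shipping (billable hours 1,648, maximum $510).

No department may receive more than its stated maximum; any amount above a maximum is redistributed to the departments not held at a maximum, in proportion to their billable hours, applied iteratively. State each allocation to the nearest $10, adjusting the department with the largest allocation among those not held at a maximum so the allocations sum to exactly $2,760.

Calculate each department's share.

Billable hours total: 9,564.
Pro-rata shares before constraints: Machining 303.30; Finishing 630.26; Receiving 626.51; Maintenance 90.90; Inspection 633.44; Shipping 475.58.
Capped: Finishing ($260); balance $2,500 reallocated over remaining billable hours 7,380.
Capped: Shipping ($510); balance $1,990 reallocated over remaining billable hours 5,732.
Remaining shares: Machining 364.88 → $360; Receiving 753.71 → $750; Maintenance 109.36 → $110; Inspection 762.05 → $760.
Rounding difference +$10 applied to Inspection → $770.

Machining: $360; Finishing: $260; Receiving: $750; Maintenance: $110; Inspection: $770; Shipping: $510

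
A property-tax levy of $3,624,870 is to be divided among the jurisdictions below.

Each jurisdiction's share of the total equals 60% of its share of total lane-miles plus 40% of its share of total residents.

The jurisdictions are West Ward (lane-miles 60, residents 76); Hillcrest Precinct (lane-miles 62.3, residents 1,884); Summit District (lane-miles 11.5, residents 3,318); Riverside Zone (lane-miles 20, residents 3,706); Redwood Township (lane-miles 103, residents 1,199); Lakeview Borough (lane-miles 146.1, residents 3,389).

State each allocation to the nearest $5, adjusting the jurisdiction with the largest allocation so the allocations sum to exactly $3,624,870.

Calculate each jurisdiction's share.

West Ward: $332,010 · Hillcrest Precinct: $537,580 · Summit District: $416,555 · Riverside Zone: $503,890 · Redwood Township: $684,105 · Lakeview Borough: $1,150,730

Lane-miles total 402.9; residents total 13,572.
Composite weights (60% lane-miles + 40% residents): West Ward 0.0916; Hillcrest Precinct 0.1483; Summit District 0.1149; Riverside Zone 0.1390; Redwood Township 0.1887; Lakeview Borough 0.3175.
Proportional shares: West Ward 332,009.46; Hillcrest Precinct 537,580.72; Summit District 416,553.40; Riverside Zone 503,889.34; Redwood Township 684,105.03; Lakeview Borough 1,150,732.05.
At nearest $5: West Ward $332,010; Hillcrest Precinct $537,580; Summit District $416,555; Riverside Zone $503,890; Redwood Township $684,105; Lakeview Borough $1,150,730. Sum = $3,624,870.
Rounded total matches; no reconciliation needed.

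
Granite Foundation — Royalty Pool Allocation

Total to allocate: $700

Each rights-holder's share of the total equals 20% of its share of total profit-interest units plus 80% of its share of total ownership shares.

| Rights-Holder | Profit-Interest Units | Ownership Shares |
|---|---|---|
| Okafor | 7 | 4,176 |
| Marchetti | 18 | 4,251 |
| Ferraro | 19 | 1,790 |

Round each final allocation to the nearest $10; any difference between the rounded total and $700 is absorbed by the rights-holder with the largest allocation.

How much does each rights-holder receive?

Profit-interest units total 44; ownership shares total 10,217.
Combined weights (20% profit-interest units + 80% ownership shares): Okafor 0.3588; Marchetti 0.4147; Ferraro 0.2265.
Unrounded shares: Okafor 251.16; Marchetti 290.27; Ferraro 158.57.
After rounding ($10): Okafor $250; Marchetti $290; Ferraro $160. Sum = $700.
Rounded total matches; no reconciliation needed.

Okafor: $250 · Marchetti: $290 · Ferraro: $160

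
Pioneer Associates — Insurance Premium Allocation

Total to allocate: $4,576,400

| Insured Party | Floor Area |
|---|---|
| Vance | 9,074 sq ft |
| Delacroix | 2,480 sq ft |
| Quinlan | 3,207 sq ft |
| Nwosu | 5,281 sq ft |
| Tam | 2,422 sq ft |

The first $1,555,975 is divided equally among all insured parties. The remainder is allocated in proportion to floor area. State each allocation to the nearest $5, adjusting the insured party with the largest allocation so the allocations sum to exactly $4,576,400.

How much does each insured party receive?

Vance: $1,531,250 · Delacroix: $644,645 · Quinlan: $742,395 · Nwosu: $1,021,260 · Tam: $636,850

Equal tier: $1,555,975 ÷ 5 = $311,195 apiece.
Remainder $3,020,425 by floor area (total 22,464): Vance 1,220,055.93 → $1,220,055; Delacroix 333,451.48 → $333,450; Quinlan 431,201.17 → $431,200; Nwosu 710,063.41 → $710,065; Tam 325,653.02 → $325,655.
Totals: Vance $311,195 + $1,220,055 = $1,531,250; Delacroix $311,195 + $333,450 = $644,645; Quinlan $311,195 + $431,200 = $742,395; Nwosu $311,195 + $710,065 = $1,021,260; Tam $311,195 + $325,655 = $636,850.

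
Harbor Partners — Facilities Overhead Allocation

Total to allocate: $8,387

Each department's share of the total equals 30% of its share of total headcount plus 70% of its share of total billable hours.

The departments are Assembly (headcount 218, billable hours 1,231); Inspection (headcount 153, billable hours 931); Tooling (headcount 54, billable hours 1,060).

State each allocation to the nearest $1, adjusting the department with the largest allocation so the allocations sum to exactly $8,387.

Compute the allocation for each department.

Assembly: $3,534 · Inspection: $2,602 · Tooling: $2,251

Totals — headcount 425, billable hours 3,222.
Blended shares (30% headcount + 70% billable hours): Assembly 0.4213; Inspection 0.3103; Tooling 0.2684.
Raw shares: Assembly 3,533.65; Inspection 2,602.20; Tooling 2,251.15.
At nearest $1: Assembly $3,534; Inspection $2,602; Tooling $2,251. Sum = $8,387.
Rounded total matches; no reconciliation needed.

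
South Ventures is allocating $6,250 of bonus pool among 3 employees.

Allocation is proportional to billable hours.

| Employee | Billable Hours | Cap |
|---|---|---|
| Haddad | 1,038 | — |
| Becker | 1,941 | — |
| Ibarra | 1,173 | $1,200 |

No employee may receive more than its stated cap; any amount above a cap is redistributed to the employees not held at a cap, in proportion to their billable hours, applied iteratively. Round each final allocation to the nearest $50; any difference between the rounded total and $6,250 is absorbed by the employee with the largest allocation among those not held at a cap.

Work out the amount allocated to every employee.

Haddad: $1,750 | Becker: $3,300 | Ibarra: $1,200

Billable hours total: 4,152.
Unconstrained shares: Haddad 1,562.50; Becker 2,921.78; Ibarra 1,765.72.
Capped: Ibarra ($1,200); balance $5,050 reallocated over remaining billable hours 2,979.
Shares after redistribution: Haddad 1,759.62 → $1,750; Becker 3,290.38 → $3,300.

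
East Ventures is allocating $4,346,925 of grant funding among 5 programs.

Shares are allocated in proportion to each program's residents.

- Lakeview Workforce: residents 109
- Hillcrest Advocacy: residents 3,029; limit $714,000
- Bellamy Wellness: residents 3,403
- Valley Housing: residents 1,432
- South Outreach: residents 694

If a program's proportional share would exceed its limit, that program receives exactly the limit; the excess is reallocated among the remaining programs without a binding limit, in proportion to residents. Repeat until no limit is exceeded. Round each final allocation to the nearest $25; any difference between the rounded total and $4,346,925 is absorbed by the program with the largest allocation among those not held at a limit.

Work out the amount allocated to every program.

Sum of residents: 8,667.
Unconstrained shares: Lakeview Workforce 54,668.84; Hillcrest Advocacy 1,519,191.86; Bellamy Wellness 1,706,771.18; Valley Housing 718,218.14; South Outreach 348,074.99.
Held at cap: Hillcrest Advocacy ($714,000); balance $3,632,925 reallocated over remaining residents 5,638.
Redistributed shares: Lakeview Workforce 70,235.69 → $70,225; Bellamy Wellness 2,192,771.16 → $2,192,775; Valley Housing 922,729.44 → $922,725; South Outreach 447,188.71 → $447,200.

Lakeview Workforce: $70,225 · Hillcrest Advocacy: $714,000 · Bellamy Wellness: $2,192,775 · Valley Housing: $922,725 · South Outreach: $447,200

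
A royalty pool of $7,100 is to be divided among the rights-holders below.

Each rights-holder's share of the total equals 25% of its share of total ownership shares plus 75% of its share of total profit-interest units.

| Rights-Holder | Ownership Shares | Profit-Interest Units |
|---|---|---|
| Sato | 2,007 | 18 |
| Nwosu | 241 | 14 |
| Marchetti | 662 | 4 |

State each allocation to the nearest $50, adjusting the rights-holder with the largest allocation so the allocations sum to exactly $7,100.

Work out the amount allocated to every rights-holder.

Sato: $3,900 | Nwosu: $2,200 | Marchetti: $1,000

Ownership shares total 2,910; profit-interest units total 36.
Blended shares (25% ownership shares + 75% profit-interest units): Sato 0.5474; Nwosu 0.3124; Marchetti 0.1402.
Proportional shares: Sato 3,886.70; Nwosu 2,217.84; Marchetti 995.46.
Rounded to nearest $50: Sato $3,900; Nwosu $2,200; Marchetti $1,000. Sum = $7,100.
No rounding difference to absorb.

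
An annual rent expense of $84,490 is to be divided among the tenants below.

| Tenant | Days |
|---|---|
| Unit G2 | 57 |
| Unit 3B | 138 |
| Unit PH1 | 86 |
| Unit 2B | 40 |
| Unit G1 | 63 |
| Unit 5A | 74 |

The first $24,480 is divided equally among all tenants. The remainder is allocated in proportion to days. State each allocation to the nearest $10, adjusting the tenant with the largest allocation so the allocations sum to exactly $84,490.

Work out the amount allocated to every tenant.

Equal tier: $24,480 ÷ 6 = $4,080 apiece.
Remainder $60,010 by days (total 458): Unit G2 7,468.49 → $7,470; Unit 3B 18,081.62 → $18,080; Unit PH1 11,268.25 → $11,270; Unit 2B 5,241.05 → $5,240; Unit G1 8,254.65 → $8,250; Unit 5A 9,695.94 → $9,700.
Totals: Unit G2 $4,080 + $7,470 = $11,550; Unit 3B $4,080 + $18,080 = $22,160; Unit PH1 $4,080 + $11,270 = $15,350; Unit 2B $4,080 + $5,240 = $9,320; Unit G1 $4,080 + $8,250 = $12,330; Unit 5A $4,080 + $9,700 = $13,780.

Unit G2: $11,550 | Unit 3B: $22,160 | Unit PH1: $15,350 | Unit 2B: $9,320 | Unit G1: $12,330 | Unit 5A: $13,780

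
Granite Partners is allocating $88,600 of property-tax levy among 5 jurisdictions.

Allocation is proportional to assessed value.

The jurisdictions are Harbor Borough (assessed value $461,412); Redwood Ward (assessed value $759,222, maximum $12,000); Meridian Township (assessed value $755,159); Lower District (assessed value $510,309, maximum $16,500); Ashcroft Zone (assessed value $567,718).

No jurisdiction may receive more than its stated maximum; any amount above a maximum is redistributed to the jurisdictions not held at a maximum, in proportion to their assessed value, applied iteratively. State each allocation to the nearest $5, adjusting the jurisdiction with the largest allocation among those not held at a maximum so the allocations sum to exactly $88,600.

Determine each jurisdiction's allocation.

Assessed value total: 3,053,820.
Proportional shares (ignoring caps): Harbor Borough 13,386.87; Redwood Ward 22,027.19; Meridian Township 21,909.31; Lower District 14,805.51; Ashcroft Zone 16,471.11.
Capped: Redwood Ward ($12,000); residual $76,600 reallocated over remaining assessed value 2,294,598.
Capped: Lower District ($16,500); residual $60,100 reallocated over remaining assessed value 1,784,289.
Remaining shares: Harbor Borough 15,541.69 → $15,540; Meridian Township 25,435.93 → $25,435; Ashcroft Zone 19,122.38 → $19,120.
Rounding difference +$5 applied to Meridian Township → $25,440.

Harbor Borough: $15,540 | Redwood Ward: $12,000 | Meridian Township: $25,440 | Lower District: $16,500 | Ashcroft Zone: $19,120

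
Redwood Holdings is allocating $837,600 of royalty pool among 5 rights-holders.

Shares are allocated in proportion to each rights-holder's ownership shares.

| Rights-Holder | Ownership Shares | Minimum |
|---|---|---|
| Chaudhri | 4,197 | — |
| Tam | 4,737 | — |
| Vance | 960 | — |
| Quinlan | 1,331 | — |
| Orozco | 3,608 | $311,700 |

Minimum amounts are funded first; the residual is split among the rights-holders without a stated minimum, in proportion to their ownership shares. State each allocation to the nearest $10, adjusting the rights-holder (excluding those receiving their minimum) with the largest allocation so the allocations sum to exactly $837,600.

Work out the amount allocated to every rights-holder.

Chaudhri: $196,630 | Tam: $221,930 | Vance: $44,980 | Quinlan: $62,360 | Orozco: $311,700

Guaranteed amounts: Orozco $311,700. Remaining pool $525,900.
Remaining pool split over remaining ownership shares 11,225: Chaudhri 196,632.72 → $196,630; Tam 221,932.14 → $221,930; Vance 44,976.75 → $44,980; Quinlan 62,358.39 → $62,360.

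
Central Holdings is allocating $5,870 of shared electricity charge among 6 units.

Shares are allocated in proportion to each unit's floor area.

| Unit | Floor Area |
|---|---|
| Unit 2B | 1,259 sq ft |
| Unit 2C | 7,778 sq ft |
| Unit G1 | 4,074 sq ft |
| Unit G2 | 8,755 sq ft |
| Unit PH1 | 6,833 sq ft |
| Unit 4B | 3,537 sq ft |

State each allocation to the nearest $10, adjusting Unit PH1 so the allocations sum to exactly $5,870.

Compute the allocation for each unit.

Unit 2B: $230 | Unit 2C: $1,420 | Unit G1: $740 | Unit G2: $1,590 | Unit PH1: $1,250 | Unit 4B: $640

Total floor area = 32,236.
Pro-rata amounts: Unit 2B 1,259/32,236 × $5,870 = 229.26; Unit 2C 7,778/32,236 × $5,870 = 1,416.33; Unit G1 4,074/32,236 × $5,870 = 741.85; Unit G2 8,755/32,236 × $5,870 = 1,594.24; Unit PH1 6,833/32,236 × $5,870 = 1,244.25; Unit 4B 3,537/32,236 × $5,870 = 644.07.
At nearest $10: Unit 2B $230; Unit 2C $1,420; Unit G1 $740; Unit G2 $1,590; Unit PH1 $1,240; Unit 4B $640. Sum = $5,860.
Difference $5,870 − $5,860 = +$10 applied to Unit PH1: Unit PH1 becomes $1,250.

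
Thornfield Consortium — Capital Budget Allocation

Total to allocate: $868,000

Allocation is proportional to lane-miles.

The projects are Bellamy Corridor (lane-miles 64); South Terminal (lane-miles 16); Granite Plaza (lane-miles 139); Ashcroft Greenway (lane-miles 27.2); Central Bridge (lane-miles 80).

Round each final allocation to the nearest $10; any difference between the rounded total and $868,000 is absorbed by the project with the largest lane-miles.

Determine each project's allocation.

Total lane-miles = 326.2.
Pro-rata amounts: Bellamy Corridor 64/326.2 × $868,000 = 170,300.43; South Terminal 16/326.2 × $868,000 = 42,575.11; Granite Plaza 139/326.2 × $868,000 = 369,871.24; Ashcroft Greenway 27.2/326.2 × $868,000 = 72,377.68; Central Bridge 80/326.2 × $868,000 = 212,875.54.
After rounding ($10): Bellamy Corridor $170,300; South Terminal $42,580; Granite Plaza $369,870; Ashcroft Greenway $72,380; Central Bridge $212,880. Sum = $868,010.
Difference $868,000 − $868,010 = −$10 applied to largest lane-miles (Granite Plaza): Granite Plaza becomes $369,860.

Bellamy Corridor: $170,300; South Terminal: $42,580; Granite Plaza: $369,860; Ashcroft Greenway: $72,380; Central Bridge: $212,880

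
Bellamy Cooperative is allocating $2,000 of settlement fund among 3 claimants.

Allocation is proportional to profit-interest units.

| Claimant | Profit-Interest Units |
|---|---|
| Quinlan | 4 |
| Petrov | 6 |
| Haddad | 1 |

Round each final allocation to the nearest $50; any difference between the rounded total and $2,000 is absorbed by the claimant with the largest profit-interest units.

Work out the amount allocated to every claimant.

Sum of profit-interest units: 11.
Proportional shares: Quinlan 4/11 × $2,000 = 727.27; Petrov 6/11 × $2,000 = 1,090.91; Haddad 1/11 × $2,000 = 181.82.
Rounded to nearest $50: Quinlan $750; Petrov $1,100; Haddad $200. Sum = $2,050.
Difference $2,000 − $2,050 = −$50 applied to largest profit-interest units (Petrov): Petrov becomes $1,050.

Quinlan: $750 · Petrov: $1,050 · Haddad: $200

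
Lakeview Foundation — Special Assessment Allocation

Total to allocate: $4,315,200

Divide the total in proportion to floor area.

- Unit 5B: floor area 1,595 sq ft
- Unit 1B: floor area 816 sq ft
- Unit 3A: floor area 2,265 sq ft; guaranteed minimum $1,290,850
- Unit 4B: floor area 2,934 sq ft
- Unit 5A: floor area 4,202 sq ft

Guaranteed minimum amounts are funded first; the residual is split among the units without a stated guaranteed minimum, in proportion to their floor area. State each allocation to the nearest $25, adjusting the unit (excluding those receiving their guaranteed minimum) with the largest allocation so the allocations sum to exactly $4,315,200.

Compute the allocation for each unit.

Fund the minimums — Unit 3A $1,290,850. Residual $3,024,350.
Residual split over remaining floor area 9,547: Unit 5B 505,272.68 → $505,275; Unit 1B 258,496.87 → $258,500; Unit 4B 929,448.30 → $929,450; Unit 5A 1,331,132.16 → $1,331,125.

Unit 5B: $505,275 | Unit 1B: $258,500 | Unit 3A: $1,290,850 | Unit 4B: $929,450 | Unit 5A: $1,331,125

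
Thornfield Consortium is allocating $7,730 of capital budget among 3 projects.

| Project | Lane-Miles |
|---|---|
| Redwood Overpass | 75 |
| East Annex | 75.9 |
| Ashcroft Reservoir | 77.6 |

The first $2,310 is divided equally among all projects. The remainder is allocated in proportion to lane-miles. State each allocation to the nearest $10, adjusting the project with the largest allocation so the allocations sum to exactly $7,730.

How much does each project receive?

Redwood Overpass: $2,550; East Annex: $2,570; Ashcroft Reservoir: $2,610

Equal tier: $2,310 ÷ 3 = $770 apiece.
Remainder $5,420 by lane-miles (total 228.5): Redwood Overpass 1,778.99 → $1,780; East Annex 1,800.34 → $1,800; Ashcroft Reservoir 1,840.67 → $1,840.
Totals: Redwood Overpass $770 + $1,780 = $2,550; East Annex $770 + $1,800 = $2,570; Ashcroft Reservoir $770 + $1,840 = $2,610.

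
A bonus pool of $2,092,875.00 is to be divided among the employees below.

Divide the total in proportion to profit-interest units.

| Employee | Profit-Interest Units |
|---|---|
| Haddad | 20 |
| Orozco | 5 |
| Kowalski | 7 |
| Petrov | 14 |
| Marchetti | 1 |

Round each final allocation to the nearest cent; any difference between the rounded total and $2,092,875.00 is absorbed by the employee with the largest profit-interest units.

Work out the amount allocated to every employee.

Profit-interest units total: 20 + 5 + 7 + 14 + 1 = 47.
Proportional shares: Haddad 890,585.1064; Orozco 222,646.2766; Kowalski 311,704.7872; Petrov 623,409.5745; Marchetti 44,529.2553.
Rounded to nearest cent: Haddad $890,585.11; Orozco $222,646.28; Kowalski $311,704.79; Petrov $623,409.57; Marchetti $44,529.26. Sum = $2,092,875.01.
Difference $2,092,875.00 − $2,092,875.01 = −$0.01 applied to largest profit-interest units (Haddad): Haddad becomes $890,585.10.

Haddad: $890,585.10 · Orozco: $222,646.28 · Kowalski: $311,704.79 · Petrov: $623,409.57 · Marchetti: $44,529.26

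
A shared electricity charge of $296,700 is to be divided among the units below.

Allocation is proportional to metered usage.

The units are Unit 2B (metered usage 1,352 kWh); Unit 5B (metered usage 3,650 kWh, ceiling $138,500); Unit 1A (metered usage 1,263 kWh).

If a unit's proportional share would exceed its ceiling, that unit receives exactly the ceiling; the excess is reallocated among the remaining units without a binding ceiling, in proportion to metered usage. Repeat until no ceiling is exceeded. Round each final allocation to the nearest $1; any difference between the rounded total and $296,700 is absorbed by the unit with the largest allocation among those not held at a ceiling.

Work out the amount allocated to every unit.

Metered usage total: 6,265.
Unconstrained shares: Unit 2B 64,028.48; Unit 5B 172,857.94; Unit 1A 59,813.58.
Cap binds for Unit 5B ($138,500); balance $158,200 reallocated over remaining metered usage 2,615.
Redistributed shares: Unit 2B 81,792.12 → $81,792; Unit 1A 76,407.88 → $76,408.

Unit 2B: $81,792 | Unit 5B: $138,500 | Unit 1A: $76,408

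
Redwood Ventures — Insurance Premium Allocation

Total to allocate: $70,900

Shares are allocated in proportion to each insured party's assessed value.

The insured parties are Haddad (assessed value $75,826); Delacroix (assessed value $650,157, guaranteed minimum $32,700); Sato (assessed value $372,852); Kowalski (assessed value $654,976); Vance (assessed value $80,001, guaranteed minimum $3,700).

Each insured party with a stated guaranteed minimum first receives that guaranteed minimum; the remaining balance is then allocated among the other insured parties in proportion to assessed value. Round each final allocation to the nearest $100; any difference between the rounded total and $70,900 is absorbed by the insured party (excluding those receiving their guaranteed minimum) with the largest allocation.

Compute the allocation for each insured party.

Minimums first: Delacroix $32,700; Vance $3,700. Remaining pool $34,500.
Remaining pool split over remaining assessed value 1,103,654: Haddad 2,370.31 → $2,400; Sato 11,655.28 → $11,700; Kowalski 20,474.42 → $20,500.
Rounding difference −$100 applied to Kowalski → $20,400.

Haddad: $2,400 · Delacroix: $32,700 · Sato: $11,700 · Kowalski: $20,400 · Vance: $3,700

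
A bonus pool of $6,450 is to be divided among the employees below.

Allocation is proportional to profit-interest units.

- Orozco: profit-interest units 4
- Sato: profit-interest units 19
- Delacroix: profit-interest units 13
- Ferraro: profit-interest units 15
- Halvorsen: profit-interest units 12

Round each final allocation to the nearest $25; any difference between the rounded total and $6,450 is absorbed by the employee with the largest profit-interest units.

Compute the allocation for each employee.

Total profit-interest units = 63.
Pro-rata amounts: Orozco 4/63 × $6,450 = 409.52; Sato 19/63 × $6,450 = 1,945.24; Delacroix 13/63 × $6,450 = 1,330.95; Ferraro 15/63 × $6,450 = 1,535.71; Halvorsen 12/63 × $6,450 = 1,228.57.
Rounded to nearest $25: Orozco $400; Sato $1,950; Delacroix $1,325; Ferraro $1,525; Halvorsen $1,225. Sum = $6,425.
Difference $6,450 − $6,425 = +$25 applied to largest profit-interest units (Sato): Sato becomes $1,975.

Orozco: $400 | Sato: $1,975 | Delacroix: $1,325 | Ferraro: $1,525 | Halvorsen: $1,225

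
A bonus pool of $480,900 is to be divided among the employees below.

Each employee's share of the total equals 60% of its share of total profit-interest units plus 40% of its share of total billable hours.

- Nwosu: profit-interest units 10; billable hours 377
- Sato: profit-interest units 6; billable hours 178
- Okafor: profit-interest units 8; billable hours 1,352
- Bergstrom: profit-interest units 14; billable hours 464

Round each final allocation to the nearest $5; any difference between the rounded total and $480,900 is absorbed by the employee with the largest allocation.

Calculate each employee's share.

Nwosu: $106,520 | Sato: $60,000 | Okafor: $170,430 | Bergstrom: $143,950

Totals — profit-interest units 38, billable hours 2,371.
Blended shares (60% profit-interest units + 40% billable hours): Nwosu 0.2215; Sato 0.1248; Okafor 0.3544; Bergstrom 0.2993.
Raw shares: Nwosu 106,517.71; Sato 60,000.15; Okafor 170,433.46; Bergstrom 143,948.68.
Rounded to nearest $5: Nwosu $106,520; Sato $60,000; Okafor $170,435; Bergstrom $143,950. Sum = $480,905.
Difference $480,900 − $480,905 = −$5 applied to largest allocation (Okafor): Okafor becomes $170,430.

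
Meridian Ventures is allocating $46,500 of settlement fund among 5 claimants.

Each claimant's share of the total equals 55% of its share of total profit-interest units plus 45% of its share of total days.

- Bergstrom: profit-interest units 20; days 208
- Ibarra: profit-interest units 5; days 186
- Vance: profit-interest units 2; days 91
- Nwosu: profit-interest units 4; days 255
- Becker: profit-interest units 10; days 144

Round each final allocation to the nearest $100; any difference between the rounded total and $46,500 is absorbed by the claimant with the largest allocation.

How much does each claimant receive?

Bergstrom: $17,500; Ibarra: $7,500; Vance: $3,400; Nwosu: $8,500; Becker: $9,600

Totals — profit-interest units 41, days 884.
Blended shares (55% profit-interest units + 45% days): Bergstrom 0.3742; Ibarra 0.1618; Vance 0.0732; Nwosu 0.1835; Becker 0.2074.
Pro-rata amounts: Bergstrom 17,399.14; Ibarra 7,521.67; Vance 3,401.61; Nwosu 8,531.18; Becker 9,646.40.
After rounding ($100): Bergstrom $17,400; Ibarra $7,500; Vance $3,400; Nwosu $8,500; Becker $9,600. Sum = $46,400.
Difference $46,500 − $46,400 = +$100 applied to largest allocation (Bergstrom): Bergstrom becomes $17,500.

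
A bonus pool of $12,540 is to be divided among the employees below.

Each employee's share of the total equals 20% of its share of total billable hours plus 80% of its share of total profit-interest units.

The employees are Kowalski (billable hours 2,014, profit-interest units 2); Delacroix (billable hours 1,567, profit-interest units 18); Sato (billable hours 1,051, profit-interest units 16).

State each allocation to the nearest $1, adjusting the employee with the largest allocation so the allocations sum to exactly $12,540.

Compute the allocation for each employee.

Billable hours total 4,632; profit-interest units total 36.
Combined weights (20% billable hours + 80% profit-interest units): Kowalski 0.1314; Delacroix 0.4677; Sato 0.4009.
Proportional shares: Kowalski 1,647.82; Delacroix 5,864.45; Sato 5,027.73.
After rounding ($1): Kowalski $1,648; Delacroix $5,864; Sato $5,028. Sum = $12,540.
No rounding difference to absorb.

Kowalski: $1,648; Delacroix: $5,864; Sato: $5,028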